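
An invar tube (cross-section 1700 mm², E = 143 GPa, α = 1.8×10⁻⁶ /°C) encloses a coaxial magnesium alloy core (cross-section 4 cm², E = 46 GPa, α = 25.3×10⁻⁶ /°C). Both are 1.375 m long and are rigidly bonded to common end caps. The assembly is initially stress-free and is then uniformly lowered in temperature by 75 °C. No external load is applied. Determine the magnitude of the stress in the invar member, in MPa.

Both members must finish at the same length. With the larger α, the magnesium alloy tends to over-contract; the plates restrain it, putting the magnesium alloy in tension and the invar in compression. With no external load the two internal forces are equal and opposite, magnitude P.
Equating the net (thermal + elastic) strains gives |α₁ − α₂|·ΔT = P·[1/(A₁E₁) + 1/(A₂E₂)].
|α₁ − α₂|·ΔT = 23.5×10⁻⁶ × 75 = 0.001762.
1/(A₁E₁) + 1/(A₂E₂) = 1/(1700×143×10³) + 1/(400×46×10³) = 5.846×10⁻⁸ N⁻¹.
So P = 0.001762 / 5.846×10⁻⁸ = 30.15 kN.
σ_{invar} = P/A₁ = 30150/1700 = 17.73 MPa, compressive.

σ ≈ 17.7 MPa (compressive)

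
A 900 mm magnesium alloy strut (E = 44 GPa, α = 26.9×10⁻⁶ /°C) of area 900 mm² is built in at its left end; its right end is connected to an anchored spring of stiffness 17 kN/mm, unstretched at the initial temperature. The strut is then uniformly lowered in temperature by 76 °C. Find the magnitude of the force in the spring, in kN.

P ≈ 22.6 kN

Free thermal contraction: δ_free = αΔT L = 26.9×10⁻⁶ × 76 × 900 = 1.84 mm.
With a force P in the spring, the elastic change of the strut is PL/(AE) and that of the spring is P/k; compatibility requires their sum to equal δ_free.
P [ L/(AE) + 1/k ] = δ_free → P [ 900/(900×44×10³) + 1/(17×10³) ] = 1.84.
P = 1.84 / 8.155×10⁻⁵ = 22560 N.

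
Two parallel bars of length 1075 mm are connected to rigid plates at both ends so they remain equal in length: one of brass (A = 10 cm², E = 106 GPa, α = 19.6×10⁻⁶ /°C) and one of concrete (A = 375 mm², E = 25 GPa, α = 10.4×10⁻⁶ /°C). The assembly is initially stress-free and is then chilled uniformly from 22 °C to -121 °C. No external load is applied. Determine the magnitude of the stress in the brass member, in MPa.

The brass has the larger α, so on cooling it would change length more than the concrete if both were free. The rigid plates force a common final length, so the brass is put into tension and the concrete into compression, with equal and opposite forces P (no external load).
Equating the net (thermal + elastic) strains gives |α₁ − α₂|·ΔT = P·[1/(A₁E₁) + 1/(A₂E₂)].
|α₁ − α₂|·ΔT = 9.2×10⁻⁶ × 143 = 0.001316.
1/(A₁E₁) + 1/(A₂E₂) = 1/(1000×106×10³) + 1/(375×25×10³) = 1.161×10⁻⁷ N⁻¹.
So P = 0.001316 / 1.161×10⁻⁷ = 11.33 kN.
σ_{brass} = P/A₁ = 11330/1000 = 11.33 MPa, tensile.

σ ≈ 11.3 MPa (tensile)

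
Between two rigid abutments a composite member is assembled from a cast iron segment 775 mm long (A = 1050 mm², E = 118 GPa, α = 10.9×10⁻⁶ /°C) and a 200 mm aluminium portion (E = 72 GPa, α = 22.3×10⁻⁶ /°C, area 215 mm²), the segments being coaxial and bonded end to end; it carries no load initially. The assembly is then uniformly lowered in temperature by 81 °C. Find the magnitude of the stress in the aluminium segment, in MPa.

With the walls removed the bar would change length by δ_free = Σ αᵢΔT Lᵢ = 10.9×10⁻⁶×81×775 + 22.3×10⁻⁶×81×200 = 1.046 mm.
Since the ends are fixed, an axial force P builds up, equal in every segment, with P · Σ Lᵢ/(AᵢEᵢ) = δ_free.
Σ Lᵢ/(AᵢEᵢ) = 775/(1050×118×10³) + 200/(215×72×10³) = 1.917×10⁻⁵ mm/N.
P = 1.046 / 1.917×10⁻⁵ = 54520 N = 54.52 kN, tensile.
σ_{aluminium} = P / A = 54520 / 215 = 253.6 MPa.

σ ≈ 254 MPa (tensile)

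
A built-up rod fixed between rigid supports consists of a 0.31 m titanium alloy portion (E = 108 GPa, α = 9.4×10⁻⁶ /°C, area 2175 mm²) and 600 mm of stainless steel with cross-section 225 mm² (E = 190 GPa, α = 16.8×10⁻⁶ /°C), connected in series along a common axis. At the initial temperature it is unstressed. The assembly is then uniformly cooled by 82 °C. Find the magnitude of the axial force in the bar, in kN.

If the supports were absent, the total length change would be Σ αᵢΔT Lᵢ = 9.4×10⁻⁶×82×310 + 16.8×10⁻⁶×82×600 = 1.066 mm.
Since the ends are fixed, an axial force P builds up, equal in every segment, with P · Σ Lᵢ/(AᵢEᵢ) = δ_free.
Σ Lᵢ/(AᵢEᵢ) = 310/(2175×108×10³) + 600/(225×190×10³) = 1.535×10⁻⁵ mm/N.
So P = 1.066 / 1.535×10⁻⁵ = 69.39 kN, tensile.

P ≈ 69.4 kN (tensile)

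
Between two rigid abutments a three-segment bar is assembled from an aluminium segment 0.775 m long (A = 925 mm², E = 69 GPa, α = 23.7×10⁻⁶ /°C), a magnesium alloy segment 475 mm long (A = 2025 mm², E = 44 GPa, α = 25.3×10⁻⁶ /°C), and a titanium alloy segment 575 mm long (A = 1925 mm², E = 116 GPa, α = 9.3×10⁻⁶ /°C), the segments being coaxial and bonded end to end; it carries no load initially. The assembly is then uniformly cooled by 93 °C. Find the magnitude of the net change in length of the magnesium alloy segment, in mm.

|ΔL| ≈ 0.234 mm

Free thermal contraction of the whole bar: Σ αᵢΔT Lᵢ = 23.7×10⁻⁶×93×775 + 25.3×10⁻⁶×93×475 + 9.3×10⁻⁶×93×575 = 3.323 mm.
Since the ends are fixed, an axial force P builds up, equal in every segment, with P · Σ Lᵢ/(AᵢEᵢ) = δ_free.
Σ Lᵢ/(AᵢEᵢ) = 775/(925×69×10³) + 475/(2025×44×10³) + 575/(1925×116×10³) = 2.005×10⁻⁵ mm/N.
So P = 3.323 / 2.005×10⁻⁵ = 165.8 kN, tensile.
For the magnesium alloy segment, free thermal change = 25.3×10⁻⁶×93×475 = 1.118 mm and elastic change from P = 165800×475/(2025×44×10³) = 0.8836 mm; these oppose, so the net change is 0.234 mm (segment shortens).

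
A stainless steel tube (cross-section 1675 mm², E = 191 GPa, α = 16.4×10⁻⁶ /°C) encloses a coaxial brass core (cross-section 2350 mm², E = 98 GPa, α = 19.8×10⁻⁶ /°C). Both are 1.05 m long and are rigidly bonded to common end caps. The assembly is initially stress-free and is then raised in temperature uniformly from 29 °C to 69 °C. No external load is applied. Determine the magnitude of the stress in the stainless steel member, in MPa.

σ ≈ 10.9 MPa (tensile)

The brass has the larger α, so on heating it would change length more than the stainless steel if both were free. The rigid plates force a common final length, so the brass is put into compression and the stainless steel into tension, with equal and opposite forces P (no external load).
Equating the net (thermal + elastic) strains gives |α₁ − α₂|·ΔT = P·[1/(A₁E₁) + 1/(A₂E₂)].
|α₁ − α₂|·ΔT = 3.4×10⁻⁶ × 40 = 0.000136.
1/(A₁E₁) + 1/(A₂E₂) = 1/(1675×191×10³) + 1/(2350×98×10³) = 7.468×10⁻⁹ N⁻¹.
So P = 0.000136 / 7.468×10⁻⁹ = 18.21 kN.
σ_{stainless steel} = P/A₁ = 18210/1675 = 10.87 MPa, tensile.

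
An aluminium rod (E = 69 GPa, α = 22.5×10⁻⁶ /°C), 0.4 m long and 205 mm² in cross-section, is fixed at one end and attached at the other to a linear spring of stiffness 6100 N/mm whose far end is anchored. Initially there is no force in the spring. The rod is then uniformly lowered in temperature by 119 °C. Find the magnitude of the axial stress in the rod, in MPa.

σ ≈ 27.2 MPa (tensile)

The unrestrained thermal change is αΔT L = 22.5×10⁻⁶ × 119 × 400 = 1.071 mm.
With a force P in the spring, the elastic change of the rod is PL/(AE) and that of the spring is P/k; compatibility requires their sum to equal δ_free.
So P = δ_free / [L/(AE) + 1/k] = 1.071 / [ 400/(205×69×10³) + 1/(6100) ].
P = 1.071 / 0.0001922 = 5572 N.
σ = P/A = 5572/205 = 27.18 MPa.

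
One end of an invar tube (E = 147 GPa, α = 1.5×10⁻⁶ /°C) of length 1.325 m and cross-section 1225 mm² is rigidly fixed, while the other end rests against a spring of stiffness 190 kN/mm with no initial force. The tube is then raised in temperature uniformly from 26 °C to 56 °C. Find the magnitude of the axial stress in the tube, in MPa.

σ ≈ 3.86 MPa (compressive)

Free thermal expansion: δ_free = αΔT L = 1.5×10⁻⁶ × 30 × 1325 = 0.05963 mm.
With a force P in the spring, the elastic change of the tube is PL/(AE) and that of the spring is P/k; compatibility requires their sum to equal δ_free.
P [ L/(AE) + 1/k ] = δ_free → P [ 1325/(1225×147×10³) + 1/(190×10³) ] = 0.05963.
P = 0.05963 / 1.262×10⁻⁵ = 4724 N.
σ = P/A = 4724/1225 = 3.856 MPa.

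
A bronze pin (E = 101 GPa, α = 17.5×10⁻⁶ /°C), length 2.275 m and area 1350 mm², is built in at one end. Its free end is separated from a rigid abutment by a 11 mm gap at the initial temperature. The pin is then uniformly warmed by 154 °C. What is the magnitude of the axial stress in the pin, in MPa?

σ ≈ 0 MPa

If the wall were absent the pin would grow by αΔT L = 17.5×10⁻⁶ × 154 × 2275 = 6.131 mm.
Since δ_free = 6.13 mm is less than the 11 mm gap, the pin never touches the wall. No axial force develops.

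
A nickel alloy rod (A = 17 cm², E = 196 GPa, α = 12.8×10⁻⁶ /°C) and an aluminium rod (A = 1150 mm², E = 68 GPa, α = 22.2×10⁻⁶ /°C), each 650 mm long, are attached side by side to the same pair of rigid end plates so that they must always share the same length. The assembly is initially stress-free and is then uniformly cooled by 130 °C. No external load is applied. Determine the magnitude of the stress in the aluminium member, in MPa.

σ ≈ 67.3 MPa (tensile)

The aluminium has the larger α, so on cooling it would change length more than the nickel alloy if both were free. The rigid plates force a common final length, so the aluminium is put into tension and the nickel alloy into compression, with equal and opposite forces P (no external load).
Compatibility of the two members (thermal + elastic change equal): (α₁ − α₂)ΔT = P·[1/(A₁E₁) + 1/(A₂E₂)].
|α₁ − α₂|·ΔT = 9.4×10⁻⁶ × 130 = 0.001222.
1/(A₁E₁) + 1/(A₂E₂) = 1/(1700×196×10³) + 1/(1150×68×10³) = 1.579×10⁻⁸ N⁻¹.
P = 0.001222 / 1.579×10⁻⁸ = 77400 N = 77.4 kN.
σ_{aluminium} = P/A₂ = 77400/1150 = 67.3 MPa, tensile.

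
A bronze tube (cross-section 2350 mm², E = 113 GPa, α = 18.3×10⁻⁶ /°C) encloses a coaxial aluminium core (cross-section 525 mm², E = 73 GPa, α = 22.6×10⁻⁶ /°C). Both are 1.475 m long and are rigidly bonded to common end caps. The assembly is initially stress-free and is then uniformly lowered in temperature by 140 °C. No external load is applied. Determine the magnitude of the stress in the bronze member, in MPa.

σ ≈ 8.58 MPa (compressive)

Equilibrium of a rigid end plate with no external load gives equal and opposite internal forces ±P in the two members. Since α_{aluminium} > α_{bronze}, cooling drives the aluminium into tension and the bronze into compression.
Compatibility of the two members (thermal + elastic change equal): (α₁ − α₂)ΔT = P·[1/(A₁E₁) + 1/(A₂E₂)].
|α₁ − α₂|·ΔT = 4.3×10⁻⁶ × 140 = 0.000602.
1/(A₁E₁) + 1/(A₂E₂) = 1/(2350×113×10³) + 1/(525×73×10³) = 2.986×10⁻⁸ N⁻¹.
So P = 0.000602 / 2.986×10⁻⁸ = 20.16 kN.
σ_{bronze} = P/A₁ = 20160/2350 = 8.58 MPa, compressive.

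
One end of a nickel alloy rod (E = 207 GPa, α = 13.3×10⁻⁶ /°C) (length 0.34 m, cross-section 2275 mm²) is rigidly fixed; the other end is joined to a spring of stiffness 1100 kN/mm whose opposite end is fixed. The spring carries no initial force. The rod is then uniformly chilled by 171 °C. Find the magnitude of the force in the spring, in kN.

Free thermal contraction: δ_free = αΔT L = 13.3×10⁻⁶ × 171 × 340 = 0.7733 mm.
With a force P in the spring, the elastic change of the rod is PL/(AE) and that of the spring is P/k; compatibility requires their sum to equal δ_free.
So P = δ_free / [L/(AE) + 1/k] = 0.7733 / [ 340/(2275×207×10³) + 1/(1100×10³) ].
P = 0.7733 / 1.631×10⁻⁶ = 474100 N.

P ≈ 474 kN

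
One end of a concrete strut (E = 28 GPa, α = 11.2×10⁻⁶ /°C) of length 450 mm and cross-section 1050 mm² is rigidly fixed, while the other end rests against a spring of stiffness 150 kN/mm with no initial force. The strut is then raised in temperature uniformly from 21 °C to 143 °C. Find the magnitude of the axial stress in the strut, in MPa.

Free thermal expansion: δ_free = αΔT L = 11.2×10⁻⁶ × 122 × 450 = 0.6149 mm.
With a force P in the spring, the elastic change of the strut is PL/(AE) and that of the spring is P/k; compatibility requires their sum to equal δ_free.
So P = δ_free / [L/(AE) + 1/k] = 0.6149 / [ 450/(1050×28×10³) + 1/(150×10³) ].
P = 0.6149 / 2.197×10⁻⁵ = 27980 N.
σ = P/A = 27980/1050 = 26.65 MPa.

σ ≈ 26.7 MPa (compressive)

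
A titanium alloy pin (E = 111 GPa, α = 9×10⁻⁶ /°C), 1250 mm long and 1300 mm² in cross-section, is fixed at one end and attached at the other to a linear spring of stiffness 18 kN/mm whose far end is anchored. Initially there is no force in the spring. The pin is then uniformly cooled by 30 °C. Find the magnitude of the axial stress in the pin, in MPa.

If the spring were absent the pin would shorten by αΔT L = 9×10⁻⁶ × 30 × 1250 = 0.3375 mm.
With a force P in the spring, the elastic change of the pin is PL/(AE) and that of the spring is P/k; compatibility requires their sum to equal δ_free.
So P = δ_free / [L/(AE) + 1/k] = 0.3375 / [ 1250/(1300×111×10³) + 1/(18×10³) ].
P = 0.3375 / 6.422×10⁻⁵ = 5256 N.
σ = P/A = 5256/1300 = 4.043 MPa.

σ ≈ 4.04 MPa (tensile)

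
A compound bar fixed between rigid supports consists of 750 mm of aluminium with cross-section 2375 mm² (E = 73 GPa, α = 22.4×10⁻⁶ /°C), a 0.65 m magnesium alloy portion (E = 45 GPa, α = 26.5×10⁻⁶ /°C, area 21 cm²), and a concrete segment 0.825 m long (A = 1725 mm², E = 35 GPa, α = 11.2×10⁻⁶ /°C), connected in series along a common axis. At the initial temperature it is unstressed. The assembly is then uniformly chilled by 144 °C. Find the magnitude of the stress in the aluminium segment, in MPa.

If the supports were absent, the total length change would be Σ αᵢΔT Lᵢ = 22.4×10⁻⁶×144×750 + 26.5×10⁻⁶×144×650 + 11.2×10⁻⁶×144×825 = 6.23 mm.
The walls prevent any net length change, so an axial force P (same in every segment) develops. Compatibility: P · Σ Lᵢ/(AᵢEᵢ) = δ_free.
Σ Lᵢ/(AᵢEᵢ) = 750/(2375×73×10³) + 650/(2100×45×10³) + 825/(1725×35×10³) = 2.487×10⁻⁵ mm/N.
So P = 6.23 / 2.487×10⁻⁵ = 250.5 kN, tensile.
σ_{aluminium} = P / A = 250500 / 2375 = 105.5 MPa.

σ ≈ 105 MPa (tensile)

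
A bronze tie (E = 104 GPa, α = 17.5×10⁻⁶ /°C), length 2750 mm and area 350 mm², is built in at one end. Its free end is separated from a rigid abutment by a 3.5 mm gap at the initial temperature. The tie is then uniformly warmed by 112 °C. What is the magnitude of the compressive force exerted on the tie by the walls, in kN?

Free thermal elongation = αΔT L = 17.5×10⁻⁶ × 112 × 2750 = 5.39 mm.
After closing the 3.5 mm clearance, 5.39 − 3.5 = 1.89 mm of expansion remains to be suppressed by the wall.
Compatibility: PL/(AE) = 1.89 mm, so σ = P/A = E × (1.89/2750) = 71.48 MPa.
P = σA = 71.48 × 350 = 25.02 kN.

P ≈ 25 kN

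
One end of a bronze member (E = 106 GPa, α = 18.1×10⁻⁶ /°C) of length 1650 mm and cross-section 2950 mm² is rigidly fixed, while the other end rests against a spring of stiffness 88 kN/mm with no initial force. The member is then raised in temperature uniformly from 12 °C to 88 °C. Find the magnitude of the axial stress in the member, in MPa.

The unrestrained thermal change is αΔT L = 18.1×10⁻⁶ × 76 × 1650 = 2.27 mm.
Let P be the compressive force at the spring. The member shortens elastically by PL/(AE) and the spring compresses by P/k; together these equal δ_free.
P [ L/(AE) + 1/k ] = δ_free → P [ 1650/(2950×106×10³) + 1/(88×10³) ] = 2.27.
P = 2.27 / 1.664×10⁻⁵ = 136400 N.
σ = P/A = 136400/2950 = 46.24 MPa.

σ ≈ 46.2 MPa (compressive)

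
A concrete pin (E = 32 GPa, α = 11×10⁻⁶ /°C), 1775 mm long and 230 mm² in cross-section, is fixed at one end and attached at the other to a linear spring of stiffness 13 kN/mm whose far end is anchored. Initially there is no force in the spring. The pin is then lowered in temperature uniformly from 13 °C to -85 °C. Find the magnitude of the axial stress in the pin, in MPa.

σ ≈ 26.2 MPa (tensile)

The unrestrained thermal change is αΔT L = 11×10⁻⁶ × 98 × 1775 = 1.913 mm.
With a force P in the spring, the elastic change of the pin is PL/(AE) and that of the spring is P/k; compatibility requires their sum to equal δ_free.
P [ L/(AE) + 1/k ] = δ_free → P [ 1775/(230×32×10³) + 1/(13×10³) ] = 1.913.
P = 1.913 / 0.0003181 = 6015 N.
σ = P/A = 6015/230 = 26.15 MPa.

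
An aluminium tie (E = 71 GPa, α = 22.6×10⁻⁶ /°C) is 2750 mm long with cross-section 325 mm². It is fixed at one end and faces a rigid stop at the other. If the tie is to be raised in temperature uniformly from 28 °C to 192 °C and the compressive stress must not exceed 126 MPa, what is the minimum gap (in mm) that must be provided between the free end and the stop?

g ≈ 5.31 mm

With no wall the tie would lengthen by αΔT L = 22.6×10⁻⁶ × 164 × 2750 = 10.19 mm.
A stress of 126 MPa corresponds to the wall pushing the tie back by σL/E = 126×2750/(71×10³) = 4.88 mm.
So the gap has to take up the difference, g_min = δ_free − σL/E = 10.19 − 4.88 = 5.312 mm.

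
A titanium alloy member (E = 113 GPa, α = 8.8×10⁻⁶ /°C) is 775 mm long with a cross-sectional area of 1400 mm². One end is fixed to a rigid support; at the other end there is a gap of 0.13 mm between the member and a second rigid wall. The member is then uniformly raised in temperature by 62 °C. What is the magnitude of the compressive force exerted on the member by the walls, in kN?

P ≈ 59.8 kN

Free thermal elongation = αΔT L = 8.8×10⁻⁶ × 62 × 775 = 0.4228 mm.
This exceeds the 0.13 mm gap, so the wall pushes back. The portion of expansion that must be recovered elastically is δ_free − gap = 0.4228 − 0.13 = 0.2928 mm.
So σ = E(δ_free − g)/L = 113×10³ × 0.2928/775 = 42.7 MPa.
P = σA = 42.7 × 1400 = 59.78 kN.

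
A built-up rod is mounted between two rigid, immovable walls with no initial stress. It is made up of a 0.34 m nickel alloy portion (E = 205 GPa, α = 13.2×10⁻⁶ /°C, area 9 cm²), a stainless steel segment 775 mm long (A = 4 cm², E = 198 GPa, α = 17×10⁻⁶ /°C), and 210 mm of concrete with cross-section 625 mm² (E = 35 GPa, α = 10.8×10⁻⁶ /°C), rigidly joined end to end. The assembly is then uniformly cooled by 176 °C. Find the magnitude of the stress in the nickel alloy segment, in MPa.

Free thermal contraction of the whole bar: Σ αᵢΔT Lᵢ = 13.2×10⁻⁶×176×340 + 17×10⁻⁶×176×775 + 10.8×10⁻⁶×176×210 = 3.508 mm.
The rigid supports impose zero overall length change; the single axial force P common to all segments must satisfy P Σ Lᵢ/(AᵢEᵢ) = δ_free.
Σ Lᵢ/(AᵢEᵢ) = 340/(900×205×10³) + 775/(400×198×10³) + 210/(625×35×10³) = 2.123×10⁻⁵ mm/N.
So P = 3.508 / 2.123×10⁻⁵ = 165.2 kN, tensile.
σ_{nickel alloy} = P / A = 165200 / 900 = 183.6 MPa.

σ ≈ 184 MPa (tensile)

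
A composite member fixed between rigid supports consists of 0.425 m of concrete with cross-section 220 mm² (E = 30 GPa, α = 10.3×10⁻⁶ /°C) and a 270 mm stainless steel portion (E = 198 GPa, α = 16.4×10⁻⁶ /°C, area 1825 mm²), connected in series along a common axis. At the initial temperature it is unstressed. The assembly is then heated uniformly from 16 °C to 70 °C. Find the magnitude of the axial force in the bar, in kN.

P ≈ 7.3 kN (compressive)

If the supports were absent, the total length change would be Σ αᵢΔT Lᵢ = 10.3×10⁻⁶×54×425 + 16.4×10⁻⁶×54×270 = 0.4755 mm.
The walls prevent any net length change, so an axial force P (same in every segment) develops. Compatibility: P · Σ Lᵢ/(AᵢEᵢ) = δ_free.
The series flexibility is Σ Lᵢ/(AᵢEᵢ) = 425/(220×30×10³) + 270/(1825×198×10³) = 6.514×10⁻⁵ mm/N.
Hence P = δ_free / Σ(L/AE) = 0.4755/6.514×10⁻⁵ = 7.299 kN (compressive).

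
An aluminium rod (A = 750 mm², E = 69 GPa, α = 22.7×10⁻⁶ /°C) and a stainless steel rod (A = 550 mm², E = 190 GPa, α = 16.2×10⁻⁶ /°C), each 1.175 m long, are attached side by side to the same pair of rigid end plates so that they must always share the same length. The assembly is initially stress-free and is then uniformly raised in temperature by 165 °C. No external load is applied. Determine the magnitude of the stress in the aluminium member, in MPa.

Both members must finish at the same length. With the larger α, the aluminium tends to over-expand; the plates restrain it, putting the aluminium in compression and the stainless steel in tension. With no external load the two internal forces are equal and opposite, magnitude P.
Equating the net (thermal + elastic) strains gives |α₁ − α₂|·ΔT = P·[1/(A₁E₁) + 1/(A₂E₂)].
|α₁ − α₂|·ΔT = 6.5×10⁻⁶ × 165 = 0.001072.
1/(A₁E₁) + 1/(A₂E₂) = 1/(750×69×10³) + 1/(550×190×10³) = 2.889×10⁻⁸ N⁻¹.
P = 0.001072 / 2.889×10⁻⁸ = 37120 N = 37.12 kN.
σ_{aluminium} = P/A₁ = 37120/750 = 49.49 MPa, compressive.

σ ≈ 49.5 MPa (compressive)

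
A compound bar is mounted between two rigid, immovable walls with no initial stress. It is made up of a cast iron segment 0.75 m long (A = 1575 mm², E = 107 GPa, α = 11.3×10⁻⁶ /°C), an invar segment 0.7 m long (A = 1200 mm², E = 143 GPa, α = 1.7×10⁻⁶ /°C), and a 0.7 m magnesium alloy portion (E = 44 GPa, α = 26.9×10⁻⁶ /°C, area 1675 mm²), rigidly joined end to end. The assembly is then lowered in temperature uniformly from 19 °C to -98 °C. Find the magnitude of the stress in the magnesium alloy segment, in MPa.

With the walls removed the bar would change length by δ_free = Σ αᵢΔT Lᵢ = 11.3×10⁻⁶×117×750 + 1.7×10⁻⁶×117×700 + 26.9×10⁻⁶×117×700 = 3.334 mm.
The rigid supports impose zero overall length change; the single axial force P common to all segments must satisfy P Σ Lᵢ/(AᵢEᵢ) = δ_free.
The series flexibility is Σ Lᵢ/(AᵢEᵢ) = 750/(1575×107×10³) + 700/(1200×143×10³) + 700/(1675×44×10³) = 1.803×10⁻⁵ mm/N.
So P = 3.334 / 1.803×10⁻⁵ = 184.9 kN, tensile.
σ_{magnesium alloy} = P / A = 184900 / 1675 = 110.4 MPa.

σ ≈ 110 MPa (tensile)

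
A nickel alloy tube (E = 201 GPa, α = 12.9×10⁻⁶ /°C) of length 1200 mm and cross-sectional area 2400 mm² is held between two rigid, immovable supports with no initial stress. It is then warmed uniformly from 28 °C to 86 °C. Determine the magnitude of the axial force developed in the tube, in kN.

Full restraint means ε = 0, so the stress is σ = EαΔT = 201×10³ × 12.9×10⁻⁶ × 58 = 150.4 MPa.
Then P = σA = 150.4 × 2400 mm² = 360.9 kN, compressive.

P ≈ 361 kN (compressive)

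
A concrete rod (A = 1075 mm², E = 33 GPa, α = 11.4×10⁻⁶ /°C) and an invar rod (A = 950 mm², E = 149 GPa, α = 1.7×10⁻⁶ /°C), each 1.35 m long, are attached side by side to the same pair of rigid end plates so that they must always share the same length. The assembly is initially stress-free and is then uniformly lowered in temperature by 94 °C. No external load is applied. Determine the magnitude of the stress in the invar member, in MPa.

The concrete has the larger α, so on cooling it would change length more than the invar if both were free. The rigid plates force a common final length, so the concrete is put into tension and the invar into compression, with equal and opposite forces P (no external load).
Compatibility of the two members (thermal + elastic change equal): (α₁ − α₂)ΔT = P·[1/(A₁E₁) + 1/(A₂E₂)].
|α₁ − α₂|·ΔT = 9.7×10⁻⁶ × 94 = 0.0009118.
1/(A₁E₁) + 1/(A₂E₂) = 1/(1075×33×10³) + 1/(950×149×10³) = 3.525×10⁻⁸ N⁻¹.
So P = 0.0009118 / 3.525×10⁻⁸ = 25.86 kN.
σ_{invar} = P/A₂ = 25860/950 = 27.23 MPa, compressive.

σ ≈ 27.2 MPa (compressive)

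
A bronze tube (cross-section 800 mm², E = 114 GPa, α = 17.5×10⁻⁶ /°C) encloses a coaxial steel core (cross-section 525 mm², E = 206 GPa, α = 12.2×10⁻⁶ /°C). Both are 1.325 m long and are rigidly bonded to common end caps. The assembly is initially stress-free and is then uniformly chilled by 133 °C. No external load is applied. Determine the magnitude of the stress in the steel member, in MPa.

σ ≈ 66.4 MPa (compressive)

Equilibrium of a rigid end plate with no external load gives equal and opposite internal forces ±P in the two members. Since α_{bronze} > α_{steel}, cooling drives the bronze into tension and the steel into compression.
Equating the net (thermal + elastic) strains gives |α₁ − α₂|·ΔT = P·[1/(A₁E₁) + 1/(A₂E₂)].
|α₁ − α₂|·ΔT = 5.3×10⁻⁶ × 133 = 0.0007049.
1/(A₁E₁) + 1/(A₂E₂) = 1/(800×114×10³) + 1/(525×206×10³) = 2.021×10⁻⁸ N⁻¹.
P = 0.0007049 / 2.021×10⁻⁸ = 34880 N = 34.88 kN.
σ_{steel} = P/A₂ = 34880/525 = 66.43 MPa, compressive.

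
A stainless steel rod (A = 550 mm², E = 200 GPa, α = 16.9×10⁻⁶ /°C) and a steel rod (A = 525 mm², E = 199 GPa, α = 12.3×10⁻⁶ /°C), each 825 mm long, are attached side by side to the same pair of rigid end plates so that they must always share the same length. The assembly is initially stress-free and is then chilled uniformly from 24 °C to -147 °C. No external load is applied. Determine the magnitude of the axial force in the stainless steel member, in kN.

Equilibrium of a rigid end plate with no external load gives equal and opposite internal forces ±P in the two members. Since α_{stainless steel} > α_{steel}, cooling drives the stainless steel into tension and the steel into compression.
Equating the net (thermal + elastic) strains gives |α₁ − α₂|·ΔT = P·[1/(A₁E₁) + 1/(A₂E₂)].
|α₁ − α₂|·ΔT = 4.6×10⁻⁶ × 171 = 0.0007866.
1/(A₁E₁) + 1/(A₂E₂) = 1/(550×200×10³) + 1/(525×199×10³) = 1.866×10⁻⁸ N⁻¹.
So P = 0.0007866 / 1.866×10⁻⁸ = 42.15 kN.

P ≈ 42.1 kN (tensile in the stainless steel)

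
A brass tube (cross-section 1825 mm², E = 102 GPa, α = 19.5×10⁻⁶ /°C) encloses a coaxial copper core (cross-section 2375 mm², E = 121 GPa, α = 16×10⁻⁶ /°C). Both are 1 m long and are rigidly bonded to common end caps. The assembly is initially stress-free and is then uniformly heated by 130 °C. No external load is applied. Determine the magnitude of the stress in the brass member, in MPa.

Equilibrium of a rigid end plate with no external load gives equal and opposite internal forces ±P in the two members. Since α_{brass} > α_{copper}, heating drives the brass into compression and the copper into tension.
Compatibility of the two members (thermal + elastic change equal): (α₁ − α₂)ΔT = P·[1/(A₁E₁) + 1/(A₂E₂)].
|α₁ − α₂|·ΔT = 3.5×10⁻⁶ × 130 = 0.000455.
1/(A₁E₁) + 1/(A₂E₂) = 1/(1825×102×10³) + 1/(2375×121×10³) = 8.852×10⁻⁹ N⁻¹.
P = 0.000455 / 8.852×10⁻⁹ = 51400 N = 51.4 kN.
σ_{brass} = P/A₁ = 51400/1825 = 28.17 MPa, compressive.

σ ≈ 28.2 MPa (compressive)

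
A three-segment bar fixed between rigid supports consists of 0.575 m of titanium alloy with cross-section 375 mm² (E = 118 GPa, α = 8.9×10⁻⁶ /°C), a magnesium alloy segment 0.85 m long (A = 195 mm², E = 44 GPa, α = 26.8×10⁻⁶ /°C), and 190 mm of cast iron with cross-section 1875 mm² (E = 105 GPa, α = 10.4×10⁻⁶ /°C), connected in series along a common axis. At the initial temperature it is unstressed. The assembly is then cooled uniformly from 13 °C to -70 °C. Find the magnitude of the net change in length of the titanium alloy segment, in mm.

With the walls removed the bar would change length by δ_free = Σ αᵢΔT Lᵢ = 8.9×10⁻⁶×83×575 + 26.8×10⁻⁶×83×850 + 10.4×10⁻⁶×83×190 = 2.48 mm.
Since the ends are fixed, an axial force P builds up, equal in every segment, with P · Σ Lᵢ/(AᵢEᵢ) = δ_free.
The series flexibility is Σ Lᵢ/(AᵢEᵢ) = 575/(375×118×10³) + 850/(195×44×10³) + 190/(1875×105×10³) = 0.000113 mm/N.
So P = 2.48 / 0.000113 = 21.94 kN, tensile.
For the titanium alloy segment, free thermal change = 8.9×10⁻⁶×83×575 = 0.4248 mm and elastic change from P = 21940×575/(375×118×10³) = 0.2851 mm; these oppose, so the net change is 0.14 mm (segment shortens).

|ΔL| ≈ 0.14 mm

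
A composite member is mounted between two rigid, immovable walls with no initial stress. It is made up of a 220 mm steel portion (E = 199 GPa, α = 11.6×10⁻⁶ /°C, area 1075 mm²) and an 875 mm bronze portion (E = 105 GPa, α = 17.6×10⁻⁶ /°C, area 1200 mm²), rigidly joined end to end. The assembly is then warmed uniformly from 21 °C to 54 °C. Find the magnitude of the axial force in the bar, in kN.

P ≈ 74.3 kN (compressive)

If the supports were absent, the total length change would be Σ αᵢΔT Lᵢ = 11.6×10⁻⁶×33×220 + 17.6×10⁻⁶×33×875 = 0.5924 mm.
The walls prevent any net length change, so an axial force P (same in every segment) develops. Compatibility: P · Σ Lᵢ/(AᵢEᵢ) = δ_free.
The series flexibility is Σ Lᵢ/(AᵢEᵢ) = 220/(1075×199×10³) + 875/(1200×105×10³) = 7.973×10⁻⁶ mm/N.
Hence P = δ_free / Σ(L/AE) = 0.5924/7.973×10⁻⁶ = 74.3 kN (compressive).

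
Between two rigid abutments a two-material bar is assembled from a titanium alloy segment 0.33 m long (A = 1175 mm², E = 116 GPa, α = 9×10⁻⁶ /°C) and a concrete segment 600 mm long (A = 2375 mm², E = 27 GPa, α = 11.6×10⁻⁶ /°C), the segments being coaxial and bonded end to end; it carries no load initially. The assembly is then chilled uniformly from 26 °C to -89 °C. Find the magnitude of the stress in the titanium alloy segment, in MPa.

σ ≈ 82.5 MPa (tensile)

With the walls removed the bar would change length by δ_free = Σ αᵢΔT Lᵢ = 9×10⁻⁶×115×330 + 11.6×10⁻⁶×115×600 = 1.142 mm.
Since the ends are fixed, an axial force P builds up, equal in every segment, with P · Σ Lᵢ/(AᵢEᵢ) = δ_free.
The series flexibility is Σ Lᵢ/(AᵢEᵢ) = 330/(1175×116×10³) + 600/(2375×27×10³) = 1.178×10⁻⁵ mm/N.
Hence P = δ_free / Σ(L/AE) = 1.142/1.178×10⁻⁵ = 96.96 kN (tensile).
σ_{titanium alloy} = P / A = 96960 / 1175 = 82.52 MPa.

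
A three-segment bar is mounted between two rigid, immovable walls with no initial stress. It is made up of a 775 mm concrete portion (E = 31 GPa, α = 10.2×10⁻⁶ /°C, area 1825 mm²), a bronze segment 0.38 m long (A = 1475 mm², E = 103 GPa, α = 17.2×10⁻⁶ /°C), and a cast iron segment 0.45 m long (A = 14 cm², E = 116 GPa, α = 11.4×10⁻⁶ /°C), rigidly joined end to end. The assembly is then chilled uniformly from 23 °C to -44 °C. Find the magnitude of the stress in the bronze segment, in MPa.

If the supports were absent, the total length change would be Σ αᵢΔT Lᵢ = 10.2×10⁻⁶×67×775 + 17.2×10⁻⁶×67×380 + 11.4×10⁻⁶×67×450 = 1.311 mm.
The rigid supports impose zero overall length change; the single axial force P common to all segments must satisfy P Σ Lᵢ/(AᵢEᵢ) = δ_free.
The series flexibility is Σ Lᵢ/(AᵢEᵢ) = 775/(1825×31×10³) + 380/(1475×103×10³) + 450/(1400×116×10³) = 1.897×10⁻⁵ mm/N.
P = 1.311 / 1.897×10⁻⁵ = 69120 N = 69.12 kN, tensile.
σ_{bronze} = P / A = 69120 / 1475 = 46.86 MPa.

σ ≈ 46.9 MPa (tensile)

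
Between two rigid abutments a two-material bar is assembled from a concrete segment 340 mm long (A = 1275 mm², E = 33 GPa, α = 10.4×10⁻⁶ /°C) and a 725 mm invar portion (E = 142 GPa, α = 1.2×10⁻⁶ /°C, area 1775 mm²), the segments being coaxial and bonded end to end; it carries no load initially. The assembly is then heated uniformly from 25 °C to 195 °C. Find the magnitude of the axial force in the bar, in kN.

If the supports were absent, the total length change would be Σ αᵢΔT Lᵢ = 10.4×10⁻⁶×170×340 + 1.2×10⁻⁶×170×725 = 0.749 mm.
The walls prevent any net length change, so an axial force P (same in every segment) develops. Compatibility: P · Σ Lᵢ/(AᵢEᵢ) = δ_free.
Σ Lᵢ/(AᵢEᵢ) = 340/(1275×33×10³) + 725/(1775×142×10³) = 1.096×10⁻⁵ mm/N.
Hence P = δ_free / Σ(L/AE) = 0.749/1.096×10⁻⁵ = 68.36 kN (compressive).

P ≈ 68.4 kN (compressive)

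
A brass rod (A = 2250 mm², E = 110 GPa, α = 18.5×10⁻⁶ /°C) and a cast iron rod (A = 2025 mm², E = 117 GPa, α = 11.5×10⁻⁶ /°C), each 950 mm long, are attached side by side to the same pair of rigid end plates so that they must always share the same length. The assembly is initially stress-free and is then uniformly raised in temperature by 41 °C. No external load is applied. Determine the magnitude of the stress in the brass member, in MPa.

Both members must finish at the same length. With the larger α, the brass tends to over-expand; the plates restrain it, putting the brass in compression and the cast iron in tension. With no external load the two internal forces are equal and opposite, magnitude P.
Setting the final lengths equal and cancelling L: (α₁ − α₂)ΔT = P/(A₁E₁) + P/(A₂E₂).
|α₁ − α₂|·ΔT = 7×10⁻⁶ × 41 = 0.000287.
1/(A₁E₁) + 1/(A₂E₂) = 1/(2250×110×10³) + 1/(2025×117×10³) = 8.261×10⁻⁹ N⁻¹.
So P = 0.000287 / 8.261×10⁻⁹ = 34.74 kN.
σ_{brass} = P/A₁ = 34740/2250 = 15.44 MPa, compressive.

σ ≈ 15.4 MPa (compressive)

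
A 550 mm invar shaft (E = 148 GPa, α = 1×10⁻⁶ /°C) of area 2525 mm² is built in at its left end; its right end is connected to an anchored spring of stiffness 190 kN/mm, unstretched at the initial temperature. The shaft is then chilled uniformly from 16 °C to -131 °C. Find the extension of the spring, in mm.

Free thermal contraction: δ_free = αΔT L = 1×10⁻⁶ × 147 × 550 = 0.08085 mm.
With a force P in the spring, the elastic change of the shaft is PL/(AE) and that of the spring is P/k; compatibility requires their sum to equal δ_free.
So P = δ_free / [L/(AE) + 1/k] = 0.08085 / [ 550/(2525×148×10³) + 1/(190×10³) ].
P = 0.08085 / 6.735×10⁻⁶ = 12000 N.
Spring extension = P/k = 12000/(190×10³) = 0.06318 mm.

δ ≈ 0.0632 mm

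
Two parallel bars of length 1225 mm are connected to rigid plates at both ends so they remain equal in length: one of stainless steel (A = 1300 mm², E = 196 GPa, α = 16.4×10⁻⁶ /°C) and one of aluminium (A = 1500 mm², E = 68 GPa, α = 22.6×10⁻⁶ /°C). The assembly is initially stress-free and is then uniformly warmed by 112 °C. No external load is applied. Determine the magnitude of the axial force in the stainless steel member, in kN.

P ≈ 50.6 kN (tensile in the stainless steel)

Equilibrium of a rigid end plate with no external load gives equal and opposite internal forces ±P in the two members. Since α_{aluminium} > α_{stainless steel}, heating drives the aluminium into compression and the stainless steel into tension.
Equating the net (thermal + elastic) strains gives |α₁ − α₂|·ΔT = P·[1/(A₁E₁) + 1/(A₂E₂)].
|α₁ − α₂|·ΔT = 6.2×10⁻⁶ × 112 = 0.0006944.
1/(A₁E₁) + 1/(A₂E₂) = 1/(1300×196×10³) + 1/(1500×68×10³) = 1.373×10⁻⁸ N⁻¹.
So P = 0.0006944 / 1.373×10⁻⁸ = 50.58 kN.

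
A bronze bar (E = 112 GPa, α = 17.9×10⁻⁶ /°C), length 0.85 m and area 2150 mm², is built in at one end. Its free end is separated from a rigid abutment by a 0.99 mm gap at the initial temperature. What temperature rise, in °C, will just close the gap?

Contact occurs when the free expansion equals the gap: αΔT L = 0.99 mm.
ΔT = 0.99 / (17.9×10⁻⁶ × 850) = 65.07 °C.

ΔT ≈ 65.1 °C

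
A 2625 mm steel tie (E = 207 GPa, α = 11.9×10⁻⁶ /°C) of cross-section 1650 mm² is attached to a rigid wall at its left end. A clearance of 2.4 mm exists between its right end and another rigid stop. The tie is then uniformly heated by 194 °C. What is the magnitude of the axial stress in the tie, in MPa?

σ ≈ 289 MPa (compressive)

Free thermal elongation = αΔT L = 11.9×10⁻⁶ × 194 × 2625 = 6.06 mm.
After closing the 2.4 mm clearance, 6.06 − 2.4 = 3.66 mm of expansion remains to be suppressed by the wall.
So σ = E(δ_free − g)/L = 207×10³ × 3.66/2625 = 288.6 MPa.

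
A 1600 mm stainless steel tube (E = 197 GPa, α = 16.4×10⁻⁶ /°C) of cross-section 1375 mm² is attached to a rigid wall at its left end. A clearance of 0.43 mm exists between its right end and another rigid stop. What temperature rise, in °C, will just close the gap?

Contact occurs when the free expansion equals the gap: αΔT L = 0.43 mm.
ΔT = 0.43 / (16.4×10⁻⁶ × 1600) = 16.39 °C.

ΔT ≈ 16.4 °C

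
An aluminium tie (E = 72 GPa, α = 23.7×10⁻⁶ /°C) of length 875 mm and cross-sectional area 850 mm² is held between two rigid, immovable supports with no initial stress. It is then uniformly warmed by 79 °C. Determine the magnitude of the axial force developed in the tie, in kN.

Full restraint means ε = 0, so the stress is σ = EαΔT = 72×10³ × 23.7×10⁻⁶ × 79 = 134.8 MPa.
Then P = σA = 134.8 × 850 mm² = 114.6 kN, compressive.

P ≈ 115 kN (compressive)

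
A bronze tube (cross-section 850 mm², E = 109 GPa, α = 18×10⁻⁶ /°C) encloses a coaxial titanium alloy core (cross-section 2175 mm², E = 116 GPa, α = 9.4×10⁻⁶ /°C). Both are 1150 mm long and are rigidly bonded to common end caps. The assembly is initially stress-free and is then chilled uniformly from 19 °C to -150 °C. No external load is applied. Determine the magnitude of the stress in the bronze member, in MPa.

σ ≈ 116 MPa (tensile)

The bronze has the larger α, so on cooling it would change length more than the titanium alloy if both were free. The rigid plates force a common final length, so the bronze is put into tension and the titanium alloy into compression, with equal and opposite forces P (no external load).
Setting the final lengths equal and cancelling L: (α₁ − α₂)ΔT = P/(A₁E₁) + P/(A₂E₂).
|α₁ − α₂|·ΔT = 8.6×10⁻⁶ × 169 = 0.001453.
1/(A₁E₁) + 1/(A₂E₂) = 1/(850×109×10³) + 1/(2175×116×10³) = 1.476×10⁻⁸ N⁻¹.
So P = 0.001453 / 1.476×10⁻⁸ = 98.49 kN.
σ_{bronze} = P/A₁ = 98490/850 = 115.9 MPa, tensile.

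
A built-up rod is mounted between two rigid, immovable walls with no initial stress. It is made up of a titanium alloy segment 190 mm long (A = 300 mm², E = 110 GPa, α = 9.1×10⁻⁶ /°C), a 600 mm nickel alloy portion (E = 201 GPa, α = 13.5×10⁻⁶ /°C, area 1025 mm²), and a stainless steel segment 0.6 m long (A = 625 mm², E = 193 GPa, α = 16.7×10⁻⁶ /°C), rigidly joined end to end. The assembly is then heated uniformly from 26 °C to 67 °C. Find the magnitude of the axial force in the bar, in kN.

With the walls removed the bar would change length by δ_free = Σ αᵢΔT Lᵢ = 9.1×10⁻⁶×41×190 + 13.5×10⁻⁶×41×600 + 16.7×10⁻⁶×41×600 = 0.8138 mm.
Since the ends are fixed, an axial force P builds up, equal in every segment, with P · Σ Lᵢ/(AᵢEᵢ) = δ_free.
The series flexibility is Σ Lᵢ/(AᵢEᵢ) = 190/(300×110×10³) + 600/(1025×201×10³) + 600/(625×193×10³) = 1.364×10⁻⁵ mm/N.
Hence P = δ_free / Σ(L/AE) = 0.8138/1.364×10⁻⁵ = 59.65 kN (compressive).

P ≈ 59.6 kN (compressive)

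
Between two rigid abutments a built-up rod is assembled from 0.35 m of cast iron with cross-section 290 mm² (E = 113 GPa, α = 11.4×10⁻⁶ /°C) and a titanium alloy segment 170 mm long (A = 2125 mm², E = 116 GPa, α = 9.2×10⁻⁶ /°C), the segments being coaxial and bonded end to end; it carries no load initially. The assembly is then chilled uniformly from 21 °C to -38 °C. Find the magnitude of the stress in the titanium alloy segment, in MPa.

σ ≈ 13.6 MPa (tensile)

If the supports were absent, the total length change would be Σ αᵢΔT Lᵢ = 11.4×10⁻⁶×59×350 + 9.2×10⁻⁶×59×170 = 0.3277 mm.
The walls prevent any net length change, so an axial force P (same in every segment) develops. Compatibility: P · Σ Lᵢ/(AᵢEᵢ) = δ_free.
Σ Lᵢ/(AᵢEᵢ) = 350/(290×113×10³) + 170/(2125×116×10³) = 1.137×10⁻⁵ mm/N.
Hence P = δ_free / Σ(L/AE) = 0.3277/1.137×10⁻⁵ = 28.82 kN (tensile).
σ_{titanium alloy} = P / A = 28820 / 2125 = 13.56 MPa.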